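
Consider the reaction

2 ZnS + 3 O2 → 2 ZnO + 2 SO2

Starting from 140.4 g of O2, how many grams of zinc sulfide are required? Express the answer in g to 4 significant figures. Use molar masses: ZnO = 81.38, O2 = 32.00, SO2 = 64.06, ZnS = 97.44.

n(O2) = 140.40 g / 32.00 g/mol = 4.3875 mol.
From the equation the O2:ZnS mole ratio is 3:2, so n(ZnS) = 4.3875 × 2/3 = 2.9250 mol.
Mass of ZnS = 2.9250 mol × 97.44 g/mol = 285.01 g.

285.0 g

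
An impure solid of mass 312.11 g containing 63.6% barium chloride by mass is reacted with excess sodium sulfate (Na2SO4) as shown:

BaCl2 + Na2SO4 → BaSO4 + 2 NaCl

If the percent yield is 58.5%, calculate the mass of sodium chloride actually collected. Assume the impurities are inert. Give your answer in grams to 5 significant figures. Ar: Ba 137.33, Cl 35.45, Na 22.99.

65.180 g

Pure BaCl2 available = 312.11 g × 0.636 = 198.502 g.
M(BaCl2) = 137.33 + 2(35.45) = 208.23 g/mol.
M(NaCl) = 22.99 + 35.45 = 58.44 g/mol.
n(BaCl2) = 198.502 g / 208.23 g/mol = 0.953282 mol.
From the equation the BaCl2:NaCl mole ratio is 1:2, so n(NaCl) = 0.953282 × 2/1 = 1.90656 mol.
Mass of NaCl = 1.90656 mol × 58.44 g/mol = 111.420 g.
Actual mass collected = 111.420 g × 0.585 = 65.1805 g.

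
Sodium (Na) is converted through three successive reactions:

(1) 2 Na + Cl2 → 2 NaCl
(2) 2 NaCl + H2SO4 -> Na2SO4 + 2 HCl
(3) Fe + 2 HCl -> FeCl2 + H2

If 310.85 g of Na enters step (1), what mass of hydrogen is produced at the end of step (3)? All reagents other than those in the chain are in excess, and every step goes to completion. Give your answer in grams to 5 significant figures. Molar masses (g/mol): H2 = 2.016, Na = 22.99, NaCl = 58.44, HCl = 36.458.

13.629 g

n(Na) = 310.85 / 22.99 = 13.5211 mol.
Reaction (1): Na→NaCl ratio 2:2 ⇒ n(NaCl) = 13.5211 mol.
Reaction (2): NaCl→HCl ratio 2:2 ⇒ n(HCl) = 13.5211 mol.
Reaction (3): HCl→H2 ratio 2:1 ⇒ n(H2) = 6.76055 mol.
Mass of H2 = 6.76055 × 2.016 = 13.6293 g.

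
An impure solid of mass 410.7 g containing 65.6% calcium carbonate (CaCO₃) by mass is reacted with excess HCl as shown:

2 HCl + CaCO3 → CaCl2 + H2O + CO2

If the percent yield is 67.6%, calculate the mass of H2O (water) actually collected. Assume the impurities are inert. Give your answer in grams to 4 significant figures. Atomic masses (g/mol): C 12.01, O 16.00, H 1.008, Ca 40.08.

Pure CaCO3 available = 410.7 g × 0.656 = 269.42 g.
M(CaCO3) = 40.08 + 12.01 + 3(16.00) = 100.09 g/mol.
M(H2O) = 2(1.008) + 16.00 = 18.016 g/mol.
n(CaCO3) = 269.42 g / 100.09 g/mol = 2.6918 mol.
From the equation the CaCO3:H2O mole ratio is 1:1, so n(H2O) = 2.6918 × 1/1 = 2.6918 mol.
Mass of H2O = 2.6918 mol × 18.016 g/mol = 48.495 g.
Actual mass collected = 48.495 g × 0.676 = 32.783 g.

32.78 g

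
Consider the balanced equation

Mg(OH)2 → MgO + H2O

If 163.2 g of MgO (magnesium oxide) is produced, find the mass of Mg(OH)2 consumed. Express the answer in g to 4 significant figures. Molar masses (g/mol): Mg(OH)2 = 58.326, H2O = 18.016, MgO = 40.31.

n(MgO) = 163.20 g / 40.31 g/mol = 4.0486 mol.
From the equation the MgO:Mg(OH)2 mole ratio is 1:1, so n(Mg(OH)2) = 4.0486 × 1/1 = 4.0486 mol.
Mass of Mg(OH)2 = 4.0486 mol × 58.326 g/mol = 236.14 g.

236.1 g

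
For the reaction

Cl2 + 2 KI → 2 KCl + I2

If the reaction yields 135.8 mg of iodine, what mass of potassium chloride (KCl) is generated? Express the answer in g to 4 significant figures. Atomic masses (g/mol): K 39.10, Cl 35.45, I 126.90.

M(I2) = 2(126.90) = 253.80 g/mol.
M(KCl) = 39.10 + 35.45 = 74.55 g/mol.
Convert: 135.8 mg = 0.13580 g.
n(I2) = 0.13580 g / 253.80 g/mol = 0.00053507 mol.
From the equation the I2:KCl mole ratio is 1:2, so n(KCl) = 0.00053507 × 2/1 = 0.0010701 mol.
Mass of KCl = 0.0010701 mol × 74.55 g/mol = 0.079778 g.

0.07978 g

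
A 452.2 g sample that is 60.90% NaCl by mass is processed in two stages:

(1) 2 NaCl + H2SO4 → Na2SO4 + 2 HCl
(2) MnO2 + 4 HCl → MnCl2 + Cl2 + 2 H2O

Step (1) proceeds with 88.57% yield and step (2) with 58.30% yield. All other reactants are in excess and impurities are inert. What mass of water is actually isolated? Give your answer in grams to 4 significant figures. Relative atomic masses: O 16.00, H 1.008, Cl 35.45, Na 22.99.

21.92 g

Pure NaCl = 452.2 × 0.6090 = 275.39 g.
M(NaCl) = 22.99 + 35.45 = 58.44 g/mol.
M(H2O) = 2(1.008) + 16.00 = 18.016 g/mol.
n(NaCl) = 275.39 / 58.44 = 4.7124 mol.
Step 1 (NaCl:HCl = 2:2): theoretical n(HCl) = 4.7124 mol; at 88.57% yield, n(HCl) = 4.1737 mol.
Step 2 (HCl:H2O = 4:2): theoretical n(H2O) = 2.0869 mol, so theoretical mass = 2.0869 × 18.016 = 37.597 g.
At 58.30% yield, actual mass of H2O = 37.597 × 0.5830 = 21.919 g.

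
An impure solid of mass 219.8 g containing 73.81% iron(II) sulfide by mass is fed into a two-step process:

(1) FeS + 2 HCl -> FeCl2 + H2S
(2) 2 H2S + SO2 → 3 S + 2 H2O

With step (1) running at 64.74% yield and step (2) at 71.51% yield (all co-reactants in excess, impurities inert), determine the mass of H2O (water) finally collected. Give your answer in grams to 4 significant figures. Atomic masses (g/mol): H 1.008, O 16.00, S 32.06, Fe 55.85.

15.39 g

Pure FeS = 219.8 × 0.7381 = 162.23 g.
M(FeS) = 55.85 + 32.06 = 87.91 g/mol.
M(H2O) = 2(1.008) + 16.00 = 18.016 g/mol.
n(FeS) = 162.23 / 87.91 = 1.8455 mol.
Step 1 (FeS:H2S = 1:1): theoretical n(H2S) = 1.8455 mol; at 64.74% yield, n(H2S) = 1.1948 mol.
Step 2 (H2S:H2O = 2:2): theoretical n(H2O) = 1.1948 mol, so theoretical mass = 1.1948 × 18.016 = 21.525 g.
At 71.51% yield, actual mass of H2O = 21.525 × 0.7151 = 15.392 g.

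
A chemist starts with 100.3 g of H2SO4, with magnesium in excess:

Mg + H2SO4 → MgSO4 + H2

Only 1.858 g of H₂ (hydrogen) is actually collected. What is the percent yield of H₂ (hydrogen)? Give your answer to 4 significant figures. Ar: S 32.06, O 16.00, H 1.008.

90.12 %

M(H2SO4) = 2(1.008) + 32.06 + 4(16.00) = 98.076 g/mol.
M(H2) = 2(1.008) = 2.016 g/mol.
n(H2SO4) = 100.30 g / 98.076 g/mol = 1.0227 mol.
From the equation the H2SO4:H2 mole ratio is 1:1, so n(H2) = 1.0227 × 1/1 = 1.0227 mol.
Mass of H2 = 1.0227 mol × 2.016 g/mol = 2.0617 g.
This is the theoretical yield. Percent yield = 1.858 g / 2.0617 g × 100% = 90.119%.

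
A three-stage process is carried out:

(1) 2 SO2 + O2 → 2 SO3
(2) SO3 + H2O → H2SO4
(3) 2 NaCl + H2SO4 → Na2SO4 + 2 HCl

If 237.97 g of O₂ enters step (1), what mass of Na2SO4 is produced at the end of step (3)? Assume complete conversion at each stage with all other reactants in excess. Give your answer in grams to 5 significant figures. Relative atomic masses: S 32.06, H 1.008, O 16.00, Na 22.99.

M(O2) = 2(16.00) = 32.00 g/mol.
M(Na2SO4) = 2(22.99) + 32.06 + 4(16.00) = 142.04 g/mol.
n(O2) = 237.97 / 32.00 = 7.43656 mol.
Reaction (1): O2→SO3 ratio 1:2 ⇒ n(SO3) = 14.8731 mol.
Reaction (2): SO3→H2SO4 ratio 1:1 ⇒ n(H2SO4) = 14.8731 mol.
Reaction (3): H2SO4→Na2SO4 ratio 1:1 ⇒ n(Na2SO4) = 14.8731 mol.
Mass of Na2SO4 = 14.8731 × 142.04 = 2112.58 g.

2112.6 g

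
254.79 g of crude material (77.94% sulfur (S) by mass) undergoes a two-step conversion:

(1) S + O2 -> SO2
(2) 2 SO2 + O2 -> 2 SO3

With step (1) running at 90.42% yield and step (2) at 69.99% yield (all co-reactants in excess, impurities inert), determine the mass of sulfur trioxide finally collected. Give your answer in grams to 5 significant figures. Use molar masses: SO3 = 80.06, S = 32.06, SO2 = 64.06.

313.83 g

Pure S = 254.79 × 0.7794 = 198.583 g.
n(S) = 198.583 / 32.06 = 6.19411 mol.
Step 1 (S:SO2 = 1:1): theoretical n(SO2) = 6.19411 mol; at 90.42% yield, n(SO2) = 5.60072 mol.
Step 2 (SO2:SO3 = 2:2): theoretical n(SO3) = 5.60072 mol, so theoretical mass = 5.60072 × 80.06 = 448.394 g.
At 69.99% yield, actual mass of SO3 = 448.394 × 0.6999 = 313.831 g.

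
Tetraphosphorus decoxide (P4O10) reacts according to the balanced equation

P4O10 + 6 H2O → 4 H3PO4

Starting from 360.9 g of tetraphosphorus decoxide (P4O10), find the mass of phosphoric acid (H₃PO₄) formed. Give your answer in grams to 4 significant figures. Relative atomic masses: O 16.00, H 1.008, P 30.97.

498.3 g

M(P4O10) = 4(30.97) + 10(16.00) = 283.88 g/mol.
M(H3PO4) = 3(1.008) + 30.97 + 4(16.00) = 97.994 g/mol.
n(P4O10) = 360.90 g / 283.88 g/mol = 1.2713 mol.
From the equation the P4O10:H3PO4 mole ratio is 1:4, so n(H3PO4) = 1.2713 × 4/1 = 5.0852 mol.
Mass of H3PO4 = 5.0852 mol × 97.994 g/mol = 498.32 g.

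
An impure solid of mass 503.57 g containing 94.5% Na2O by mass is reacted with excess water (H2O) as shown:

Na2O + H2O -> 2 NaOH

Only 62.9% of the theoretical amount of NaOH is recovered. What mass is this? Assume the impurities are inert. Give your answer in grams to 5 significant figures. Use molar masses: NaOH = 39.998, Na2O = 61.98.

Pure Na2O available = 503.57 g × 0.945 = 475.874 g.
n(Na2O) = 475.874 g / 61.98 g/mol = 7.67786 mol.
From the equation the Na2O:NaOH mole ratio is 1:2, so n(NaOH) = 7.67786 × 2/1 = 15.3557 mol.
Mass of NaOH = 15.3557 mol × 39.998 g/mol = 614.198 g.
Actual mass collected = 614.198 g × 0.629 = 386.331 g.

386.33 g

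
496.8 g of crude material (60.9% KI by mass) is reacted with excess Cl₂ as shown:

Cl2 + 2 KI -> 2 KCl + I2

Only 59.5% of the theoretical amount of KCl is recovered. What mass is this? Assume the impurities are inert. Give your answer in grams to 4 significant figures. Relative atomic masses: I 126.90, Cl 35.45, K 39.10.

Pure KI available = 496.8 g × 0.609 = 302.55 g.
M(KI) = 39.10 + 126.90 = 166.00 g/mol.
M(KCl) = 39.10 + 35.45 = 74.55 g/mol.
n(KI) = 302.55 g / 166.00 g/mol = 1.8226 mol.
From the equation the KI:KCl mole ratio is 2:2, so n(KCl) = 1.8226 × 2/2 = 1.8226 mol.
Mass of KCl = 1.8226 mol × 74.55 g/mol = 135.87 g.
Actual mass collected = 135.87 g × 0.595 = 80.845 g.

80.85 g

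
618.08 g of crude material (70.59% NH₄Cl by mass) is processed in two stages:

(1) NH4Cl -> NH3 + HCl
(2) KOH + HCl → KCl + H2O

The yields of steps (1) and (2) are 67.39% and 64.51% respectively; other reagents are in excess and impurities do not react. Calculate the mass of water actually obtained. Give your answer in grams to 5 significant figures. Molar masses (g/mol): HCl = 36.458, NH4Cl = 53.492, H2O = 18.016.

63.882 g

Pure NH4Cl = 618.08 × 0.7059 = 436.303 g.
n(NH4Cl) = 436.303 / 53.492 = 8.15641 mol.
Step 1 (NH4Cl:HCl = 1:1): theoretical n(HCl) = 8.15641 mol; at 67.39% yield, n(HCl) = 5.49660 mol.
Step 2 (HCl:H2O = 1:1): theoretical n(H2O) = 5.49660 mol, so theoretical mass = 5.49660 × 18.016 = 99.0268 g.
At 64.51% yield, actual mass of H2O = 99.0268 × 0.6451 = 63.8822 g.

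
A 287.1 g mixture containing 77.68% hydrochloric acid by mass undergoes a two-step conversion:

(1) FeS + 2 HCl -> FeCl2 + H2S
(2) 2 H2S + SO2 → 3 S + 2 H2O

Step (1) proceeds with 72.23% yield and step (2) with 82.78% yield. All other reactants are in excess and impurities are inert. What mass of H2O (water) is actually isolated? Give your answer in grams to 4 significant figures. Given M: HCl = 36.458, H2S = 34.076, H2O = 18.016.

32.95 g

Pure HCl = 287.1 × 0.7768 = 223.02 g.
n(HCl) = 223.02 / 36.458 = 6.1172 mol.
Step 1 (HCl:H2S = 2:1): theoretical n(H2S) = 3.0586 mol; at 72.23% yield, n(H2S) = 2.2092 mol.
Step 2 (H2S:H2O = 2:2): theoretical n(H2O) = 2.2092 mol, so theoretical mass = 2.2092 × 18.016 = 39.801 g.
At 82.78% yield, actual mass of H2O = 39.801 × 0.8278 = 32.947 g.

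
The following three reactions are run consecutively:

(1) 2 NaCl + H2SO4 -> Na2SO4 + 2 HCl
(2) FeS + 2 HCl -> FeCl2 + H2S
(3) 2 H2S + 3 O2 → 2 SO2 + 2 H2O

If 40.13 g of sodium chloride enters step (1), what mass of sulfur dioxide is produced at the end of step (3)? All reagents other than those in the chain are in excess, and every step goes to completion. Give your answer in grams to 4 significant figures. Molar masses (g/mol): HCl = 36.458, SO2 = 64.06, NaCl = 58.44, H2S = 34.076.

21.99 g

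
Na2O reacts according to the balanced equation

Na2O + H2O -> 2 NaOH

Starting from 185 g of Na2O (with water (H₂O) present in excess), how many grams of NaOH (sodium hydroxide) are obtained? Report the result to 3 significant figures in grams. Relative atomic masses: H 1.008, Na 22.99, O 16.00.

M(Na2O) = 2(22.99) + 16.00 = 61.98 g/mol.
M(NaOH) = 22.99 + 16.00 + 1.008 = 39.998 g/mol.
n(Na2O) = 185.0 g / 61.98 g/mol = 2.985 mol.
From the equation the Na2O:NaOH mole ratio is 1:2, so n(NaOH) = 2.985 × 2/1 = 5.970 mol.
Mass of NaOH = 5.970 mol × 39.998 g/mol = 238.8 g.

239 g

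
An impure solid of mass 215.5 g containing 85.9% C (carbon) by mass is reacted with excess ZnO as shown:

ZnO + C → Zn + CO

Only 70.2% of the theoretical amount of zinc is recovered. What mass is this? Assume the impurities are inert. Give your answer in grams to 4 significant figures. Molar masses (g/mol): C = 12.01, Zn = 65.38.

Pure C available = 215.5 g × 0.859 = 185.11 g.
n(C) = 185.11 g / 12.01 g/mol = 15.413 mol.
From the equation the C:Zn mole ratio is 1:1, so n(Zn) = 15.413 × 1/1 = 15.413 mol.
Mass of Zn = 15.413 mol × 65.38 g/mol = 1007.7 g.
Actual mass collected = 1007.7 g × 0.702 = 707.42 g.

707.4 g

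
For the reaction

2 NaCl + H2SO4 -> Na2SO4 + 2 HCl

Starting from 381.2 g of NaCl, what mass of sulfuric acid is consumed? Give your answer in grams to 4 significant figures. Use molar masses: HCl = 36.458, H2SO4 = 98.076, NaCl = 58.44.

319.9 g

n(NaCl) = 381.20 g / 58.44 g/mol = 6.5229 mol.
From the equation the NaCl:H2SO4 mole ratio is 2:1, so n(H2SO4) = 6.5229 × 1/2 = 3.2615 mol.
Mass of H2SO4 = 3.2615 mol × 98.076 g/mol = 319.87 g.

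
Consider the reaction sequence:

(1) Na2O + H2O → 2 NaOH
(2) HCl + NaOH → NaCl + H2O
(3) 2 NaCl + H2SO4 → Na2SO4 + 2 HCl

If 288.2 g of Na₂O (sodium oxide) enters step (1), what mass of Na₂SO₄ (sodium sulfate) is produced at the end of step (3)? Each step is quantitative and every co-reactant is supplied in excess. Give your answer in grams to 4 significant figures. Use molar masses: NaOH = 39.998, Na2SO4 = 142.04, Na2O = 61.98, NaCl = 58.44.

660.5 g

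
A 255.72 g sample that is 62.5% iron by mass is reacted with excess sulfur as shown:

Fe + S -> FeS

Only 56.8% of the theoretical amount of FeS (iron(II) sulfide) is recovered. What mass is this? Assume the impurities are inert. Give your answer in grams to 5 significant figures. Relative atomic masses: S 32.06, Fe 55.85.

Pure Fe available = 255.72 g × 0.625 = 159.825 g.
M(Fe) = 55.85 g/mol.
M(FeS) = 55.85 + 32.06 = 87.91 g/mol.
n(Fe) = 159.825 g / 55.85 g/mol = 2.86168 mol.
From the equation the Fe:FeS mole ratio is 1:1, so n(FeS) = 2.86168 × 1/1 = 2.86168 mol.
Mass of FeS = 2.86168 mol × 87.91 g/mol = 251.571 g.
Actual mass collected = 251.571 g × 0.568 = 142.892 g.

142.89 g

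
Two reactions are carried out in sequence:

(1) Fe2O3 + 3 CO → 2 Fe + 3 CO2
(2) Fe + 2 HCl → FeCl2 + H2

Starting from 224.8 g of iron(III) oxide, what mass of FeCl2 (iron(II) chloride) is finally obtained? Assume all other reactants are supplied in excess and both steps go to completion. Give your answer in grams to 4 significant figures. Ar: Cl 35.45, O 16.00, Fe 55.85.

356.8 g

M(Fe2O3) = 2(55.85) + 3(16.00) = 159.70 g/mol.
M(FeCl2) = 55.85 + 2(35.45) = 126.75 g/mol.
n(Fe2O3) = 224.80 / 159.70 = 1.4076 mol.
Step 1 gives a 1:2 ratio of Fe2O3 to Fe, so n(Fe) = 2.8153 mol.
In step 2 the Fe:FeCl2 ratio is 1:1, so n(FeCl2) = 2.8153 mol.
Mass of FeCl2 = 2.8153 × 126.75 = 356.84 g.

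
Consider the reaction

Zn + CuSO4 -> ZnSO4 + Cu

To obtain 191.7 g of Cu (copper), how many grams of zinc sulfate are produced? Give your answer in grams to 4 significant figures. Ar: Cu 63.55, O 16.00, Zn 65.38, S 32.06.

487.0 g

M(Cu) = 63.55 g/mol.
M(ZnSO4) = 65.38 + 32.06 + 4(16.00) = 161.44 g/mol.
n(Cu) = 191.70 g / 63.55 g/mol = 3.0165 mol.
From the equation the Cu:ZnSO4 mole ratio is 1:1, so n(ZnSO4) = 3.0165 × 1/1 = 3.0165 mol.
Mass of ZnSO4 = 3.0165 mol × 161.44 g/mol = 486.99 g.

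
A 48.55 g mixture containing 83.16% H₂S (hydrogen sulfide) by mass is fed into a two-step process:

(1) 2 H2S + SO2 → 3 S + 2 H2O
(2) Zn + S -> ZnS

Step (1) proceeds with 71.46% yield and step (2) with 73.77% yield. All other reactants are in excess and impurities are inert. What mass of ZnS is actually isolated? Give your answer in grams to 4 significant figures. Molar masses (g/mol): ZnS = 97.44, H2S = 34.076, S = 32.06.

91.29 g

Pure H2S = 48.55 × 0.8316 = 40.374 g.
n(H2S) = 40.374 / 34.076 = 1.1848 mol.
Step 1 (H2S:S = 2:3): theoretical n(S) = 1.7772 mol; at 71.46% yield, n(S) = 1.2700 mol.
Step 2 (S:ZnS = 1:1): theoretical n(ZnS) = 1.2700 mol, so theoretical mass = 1.2700 × 97.44 = 123.75 g.
At 73.77% yield, actual mass of ZnS = 123.75 × 0.7377 = 91.291 g.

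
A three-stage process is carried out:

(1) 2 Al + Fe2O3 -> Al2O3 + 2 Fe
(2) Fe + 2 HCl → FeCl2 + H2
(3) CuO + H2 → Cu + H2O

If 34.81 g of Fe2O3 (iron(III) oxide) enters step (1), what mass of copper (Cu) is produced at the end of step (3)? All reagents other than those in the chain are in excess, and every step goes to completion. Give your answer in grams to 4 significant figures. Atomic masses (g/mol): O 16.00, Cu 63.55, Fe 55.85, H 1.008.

M(Fe2O3) = 2(55.85) + 3(16.00) = 159.70 g/mol.
M(Cu) = 63.55 g/mol.
n(Fe2O3) = 34.81 / 159.70 = 0.21797 mol.
Reaction (1): Fe2O3→Fe ratio 1:2 ⇒ n(Fe) = 0.43594 mol.
Reaction (2): Fe→H2 ratio 1:1 ⇒ n(H2) = 0.43594 mol.
Reaction (3): H2→Cu ratio 1:1 ⇒ n(Cu) = 0.43594 mol.
Mass of Cu = 0.43594 × 63.55 = 27.704 g.

27.70 g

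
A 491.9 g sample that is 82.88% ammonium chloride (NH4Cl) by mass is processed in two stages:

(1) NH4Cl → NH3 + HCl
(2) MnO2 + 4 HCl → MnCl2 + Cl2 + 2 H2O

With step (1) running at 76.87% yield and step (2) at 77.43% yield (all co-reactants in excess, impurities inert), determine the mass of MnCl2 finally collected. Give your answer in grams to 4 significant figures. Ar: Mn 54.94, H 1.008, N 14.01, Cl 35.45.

Pure NH4Cl = 491.9 × 0.8288 = 407.69 g.
M(NH4Cl) = 14.01 + 4(1.008) + 35.45 = 53.492 g/mol.
M(MnCl2) = 54.94 + 2(35.45) = 125.84 g/mol.
n(NH4Cl) = 407.69 / 53.492 = 7.6215 mol.
Step 1 (NH4Cl:HCl = 1:1): theoretical n(HCl) = 7.6215 mol; at 76.87% yield, n(HCl) = 5.8586 mol.
Step 2 (HCl:MnCl2 = 4:1): theoretical n(MnCl2) = 1.4647 mol, so theoretical mass = 1.4647 × 125.84 = 184.31 g.
At 77.43% yield, actual mass of MnCl2 = 184.31 × 0.7743 = 142.71 g.

142.7 g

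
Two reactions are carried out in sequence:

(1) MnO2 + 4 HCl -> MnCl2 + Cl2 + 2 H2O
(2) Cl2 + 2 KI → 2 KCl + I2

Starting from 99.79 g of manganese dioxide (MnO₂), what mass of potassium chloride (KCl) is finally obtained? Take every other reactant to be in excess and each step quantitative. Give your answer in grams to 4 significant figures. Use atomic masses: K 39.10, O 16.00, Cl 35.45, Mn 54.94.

M(MnO2) = 54.94 + 2(16.00) = 86.94 g/mol.
M(KCl) = 39.10 + 35.45 = 74.55 g/mol.
n(MnO2) = 99.790 / 86.94 = 1.1478 mol.
Step 1 gives a 1:1 ratio of MnO2 to Cl2, so n(Cl2) = 1.1478 mol.
In step 2 the Cl2:KCl ratio is 1:2, so n(KCl) = 2.2956 mol.
Mass of KCl = 2.2956 × 74.55 = 171.14 g.

171.1 g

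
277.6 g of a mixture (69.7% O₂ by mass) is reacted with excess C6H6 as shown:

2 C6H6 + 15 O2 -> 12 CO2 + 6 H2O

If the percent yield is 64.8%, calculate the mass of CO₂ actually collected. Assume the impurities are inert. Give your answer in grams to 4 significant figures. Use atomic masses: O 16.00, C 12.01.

Pure O2 available = 277.6 g × 0.697 = 193.49 g.
M(O2) = 2(16.00) = 32.00 g/mol.
M(CO2) = 12.01 + 2(16.00) = 44.01 g/mol.
n(O2) = 193.49 g / 32.00 g/mol = 6.0465 mol.
From the equation the O2:CO2 mole ratio is 15:12, so n(CO2) = 6.0465 × 12/15 = 4.8372 mol.
Mass of CO2 = 4.8372 mol × 44.01 g/mol = 212.88 g.
Actual mass collected = 212.88 g × 0.648 = 137.95 g.

137.9 g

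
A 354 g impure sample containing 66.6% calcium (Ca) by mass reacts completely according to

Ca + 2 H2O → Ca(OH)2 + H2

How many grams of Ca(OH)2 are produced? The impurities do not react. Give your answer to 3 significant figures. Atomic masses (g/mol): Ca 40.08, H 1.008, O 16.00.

Mass of pure Ca = 354 g × 0.666 = 235.8 g.
M(Ca) = 40.08 g/mol.
M(Ca(OH)2) = 40.08 + 2(16.00) + 2(1.008) = 74.096 g/mol.
n(Ca) = 235.8 g / 40.08 g/mol = 5.882 mol.
From the equation the Ca:Ca(OH)2 mole ratio is 1:1, so n(Ca(OH)2) = 5.882 × 1/1 = 5.882 mol.
Mass of Ca(OH)2 = 5.882 mol × 74.096 g/mol = 435.9 g.

436 g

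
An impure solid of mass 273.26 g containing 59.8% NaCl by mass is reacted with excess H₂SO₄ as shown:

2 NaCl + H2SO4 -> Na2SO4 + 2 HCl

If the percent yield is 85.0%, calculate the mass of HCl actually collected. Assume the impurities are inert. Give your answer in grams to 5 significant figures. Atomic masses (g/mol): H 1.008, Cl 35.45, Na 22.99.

86.652 g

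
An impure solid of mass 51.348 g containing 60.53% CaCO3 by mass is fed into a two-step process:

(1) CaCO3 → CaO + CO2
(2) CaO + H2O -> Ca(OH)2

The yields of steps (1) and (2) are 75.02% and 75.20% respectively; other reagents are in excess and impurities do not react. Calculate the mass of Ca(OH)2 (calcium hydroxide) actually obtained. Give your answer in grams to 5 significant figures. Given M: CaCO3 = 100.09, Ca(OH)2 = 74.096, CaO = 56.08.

Pure CaCO3 = 51.348 × 0.6053 = 31.0809 g.
n(CaCO3) = 31.0809 / 100.09 = 0.310530 mol.
Step 1 (CaCO3:CaO = 1:1): theoretical n(CaO) = 0.310530 mol; at 75.02% yield, n(CaO) = 0.232960 mol.
Step 2 (CaO:Ca(OH)2 = 1:1): theoretical n(Ca(OH)2) = 0.232960 mol, so theoretical mass = 0.232960 × 74.096 = 17.2614 g.
At 75.20% yield, actual mass of Ca(OH)2 = 17.2614 × 0.7520 = 12.9806 g.

12.981 g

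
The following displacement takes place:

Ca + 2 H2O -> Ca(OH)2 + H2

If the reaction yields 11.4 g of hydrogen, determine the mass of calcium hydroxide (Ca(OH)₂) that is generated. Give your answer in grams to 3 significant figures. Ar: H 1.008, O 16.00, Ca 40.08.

419 g

M(H2) = 2(1.008) = 2.016 g/mol.
M(Ca(OH)2) = 40.08 + 2(16.00) + 2(1.008) = 74.096 g/mol.
n(H2) = 11.40 g / 2.016 g/mol = 5.655 mol.
From the equation the H2:Ca(OH)2 mole ratio is 1:1, so n(Ca(OH)2) = 5.655 × 1/1 = 5.655 mol.
Mass of Ca(OH)2 = 5.655 mol × 74.096 g/mol = 419.0 g.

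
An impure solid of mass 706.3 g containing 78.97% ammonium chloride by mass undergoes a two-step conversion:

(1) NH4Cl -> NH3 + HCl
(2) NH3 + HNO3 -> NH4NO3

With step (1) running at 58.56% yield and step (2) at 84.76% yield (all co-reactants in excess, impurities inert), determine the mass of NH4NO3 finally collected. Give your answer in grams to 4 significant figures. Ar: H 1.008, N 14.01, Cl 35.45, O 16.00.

Pure NH4Cl = 706.3 × 0.7897 = 557.77 g.
M(NH4Cl) = 14.01 + 4(1.008) + 35.45 = 53.492 g/mol.
M(NH4NO3) = 2(14.01) + 4(1.008) + 3(16.00) = 80.052 g/mol.
n(NH4Cl) = 557.77 / 53.492 = 10.427 mol.
Step 1 (NH4Cl:NH3 = 1:1): theoretical n(NH3) = 10.427 mol; at 58.56% yield, n(NH3) = 6.1061 mol.
Step 2 (NH3:NH4NO3 = 1:1): theoretical n(NH4NO3) = 6.1061 mol, so theoretical mass = 6.1061 × 80.052 = 488.81 g.
At 84.76% yield, actual mass of NH4NO3 = 488.81 × 0.8476 = 414.31 g.

414.3 g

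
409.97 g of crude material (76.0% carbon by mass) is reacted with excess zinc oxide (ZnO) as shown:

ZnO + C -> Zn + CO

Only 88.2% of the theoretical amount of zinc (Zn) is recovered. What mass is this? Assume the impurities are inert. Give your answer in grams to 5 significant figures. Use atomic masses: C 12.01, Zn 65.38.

Pure C available = 409.97 g × 0.760 = 311.577 g.
M(C) = 12.01 g/mol.
M(Zn) = 65.38 g/mol.
n(C) = 311.577 g / 12.01 g/mol = 25.9431 mol.
From the equation the C:Zn mole ratio is 1:1, so n(Zn) = 25.9431 × 1/1 = 25.9431 mol.
Mass of Zn = 25.9431 mol × 65.38 g/mol = 1696.16 g.
Actual mass collected = 1696.16 g × 0.882 = 1496.02 g.

1496.0 g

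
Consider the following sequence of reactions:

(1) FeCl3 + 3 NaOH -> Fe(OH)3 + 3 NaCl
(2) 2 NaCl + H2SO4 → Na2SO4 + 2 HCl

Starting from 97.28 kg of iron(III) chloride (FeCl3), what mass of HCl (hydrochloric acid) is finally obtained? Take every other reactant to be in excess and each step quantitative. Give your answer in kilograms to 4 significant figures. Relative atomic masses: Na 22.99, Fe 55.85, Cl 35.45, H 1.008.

65.60 kg

M(FeCl3) = 55.85 + 3(35.45) = 162.20 g/mol.
M(HCl) = 1.008 + 35.45 = 36.458 g/mol.
97.28 kg = 97280 g.
n(FeCl3) = 97280 / 162.20 = 599.75 mol.
Step 1 gives a 1:3 ratio of FeCl3 to NaCl, so n(NaCl) = 1799.3 mol.
In step 2 the NaCl:HCl ratio is 2:2, so n(HCl) = 1799.3 mol.
Mass of HCl = 1799.3 × 36.458 = 65597 g = 65.60 kg.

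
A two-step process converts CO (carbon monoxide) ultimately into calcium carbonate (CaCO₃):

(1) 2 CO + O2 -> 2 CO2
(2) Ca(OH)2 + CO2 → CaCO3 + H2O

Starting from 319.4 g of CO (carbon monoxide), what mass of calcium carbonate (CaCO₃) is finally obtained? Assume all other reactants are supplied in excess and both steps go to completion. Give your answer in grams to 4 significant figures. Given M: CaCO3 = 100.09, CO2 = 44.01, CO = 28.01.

1141 g

n(CO) = 319.40 / 28.01 = 11.403 mol.
Step 1 gives a 2:2 ratio of CO to CO2, so n(CO2) = 11.403 mol.
In step 2 the CO2:CaCO3 ratio is 1:1, so n(CaCO3) = 11.403 mol.
Mass of CaCO3 = 11.403 × 100.09 = 1141.3 g.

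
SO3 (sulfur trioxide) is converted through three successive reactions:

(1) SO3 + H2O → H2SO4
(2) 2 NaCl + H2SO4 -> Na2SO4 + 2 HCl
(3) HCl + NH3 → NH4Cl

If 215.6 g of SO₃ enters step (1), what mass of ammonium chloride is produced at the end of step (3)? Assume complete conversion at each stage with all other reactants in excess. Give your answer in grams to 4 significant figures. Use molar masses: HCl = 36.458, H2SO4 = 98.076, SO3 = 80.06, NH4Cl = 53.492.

n(SO3) = 215.6 / 80.06 = 2.6930 mol.
Reaction (1): SO3→H2SO4 ratio 1:1 ⇒ n(H2SO4) = 2.6930 mol.
Reaction (2): H2SO4→HCl ratio 1:2 ⇒ n(HCl) = 5.3860 mol.
Reaction (3): HCl→NH4Cl ratio 1:1 ⇒ n(NH4Cl) = 5.3860 mol.
Mass of NH4Cl = 5.3860 × 53.492 = 288.11 g.

288.1 g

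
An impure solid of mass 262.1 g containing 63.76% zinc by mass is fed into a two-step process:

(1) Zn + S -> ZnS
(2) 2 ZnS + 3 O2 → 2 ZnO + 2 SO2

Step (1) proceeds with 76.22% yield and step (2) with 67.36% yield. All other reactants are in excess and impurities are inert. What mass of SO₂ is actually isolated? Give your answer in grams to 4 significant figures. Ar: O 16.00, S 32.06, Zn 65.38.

84.07 g

Pure Zn = 262.1 × 0.6376 = 167.11 g.
M(Zn) = 65.38 g/mol.
M(SO2) = 32.06 + 2(16.00) = 64.06 g/mol.
n(Zn) = 167.11 / 65.38 = 2.5561 mol.
Step 1 (Zn:ZnS = 1:1): theoretical n(ZnS) = 2.5561 mol; at 76.22% yield, n(ZnS) = 1.9482 mol.
Step 2 (ZnS:SO2 = 2:2): theoretical n(SO2) = 1.9482 mol, so theoretical mass = 1.9482 × 64.06 = 124.80 g.
At 67.36% yield, actual mass of SO2 = 124.80 × 0.6736 = 84.068 g.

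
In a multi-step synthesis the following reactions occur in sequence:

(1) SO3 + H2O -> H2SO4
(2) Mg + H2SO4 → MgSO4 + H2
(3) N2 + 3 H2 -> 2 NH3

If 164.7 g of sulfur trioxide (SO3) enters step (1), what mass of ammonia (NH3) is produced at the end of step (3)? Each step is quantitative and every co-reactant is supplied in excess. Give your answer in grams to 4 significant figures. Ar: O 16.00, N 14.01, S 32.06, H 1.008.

M(SO3) = 32.06 + 3(16.00) = 80.06 g/mol.
M(NH3) = 14.01 + 3(1.008) = 17.034 g/mol.
n(SO3) = 164.7 / 80.06 = 2.0572 mol.
Reaction (1): SO3→H2SO4 ratio 1:1 ⇒ n(H2SO4) = 2.0572 mol.
Reaction (2): H2SO4→H2 ratio 1:1 ⇒ n(H2) = 2.0572 mol.
Reaction (3): H2→NH3 ratio 3:2 ⇒ n(NH3) = 1.3715 mol.
Mass of NH3 = 1.3715 × 17.034 = 23.362 g.

23.36 g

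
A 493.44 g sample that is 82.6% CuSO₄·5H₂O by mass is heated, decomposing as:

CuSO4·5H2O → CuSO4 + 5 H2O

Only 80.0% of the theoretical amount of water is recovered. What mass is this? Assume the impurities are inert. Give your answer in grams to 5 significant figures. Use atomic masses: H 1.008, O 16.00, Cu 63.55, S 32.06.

Pure CuSO4·5H2O available = 493.44 g × 0.826 = 407.581 g.
M(CuSO4·5H2O) = 63.55 + 32.06 + 9(16.00) + 10(1.008) = 249.69 g/mol.
M(H2O) = 2(1.008) + 16.00 = 18.016 g/mol.
n(CuSO4·5H2O) = 407.581 g / 249.69 g/mol = 1.63235 mol.
From the equation the CuSO4·5H2O:H2O mole ratio is 1:5, so n(H2O) = 1.63235 × 5/1 = 8.16175 mol.
Mass of H2O = 8.16175 mol × 18.016 g/mol = 147.042 g.
Actual mass collected = 147.042 g × 0.800 = 117.634 g.

117.63 g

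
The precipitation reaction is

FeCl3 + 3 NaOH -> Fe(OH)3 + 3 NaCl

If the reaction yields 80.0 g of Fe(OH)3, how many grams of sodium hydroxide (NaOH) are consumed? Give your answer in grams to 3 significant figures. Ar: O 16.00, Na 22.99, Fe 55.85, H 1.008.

89.8 g

M(Fe(OH)3) = 55.85 + 3(16.00) + 3(1.008) = 106.874 g/mol.
M(NaOH) = 22.99 + 16.00 + 1.008 = 39.998 g/mol.
n(Fe(OH)3) = 80.00 g / 106.874 g/mol = 0.7485 mol.
From the equation the Fe(OH)3:NaOH mole ratio is 1:3, so n(NaOH) = 0.7485 × 3/1 = 2.246 mol.
Mass of NaOH = 2.246 mol × 39.998 g/mol = 89.82 g.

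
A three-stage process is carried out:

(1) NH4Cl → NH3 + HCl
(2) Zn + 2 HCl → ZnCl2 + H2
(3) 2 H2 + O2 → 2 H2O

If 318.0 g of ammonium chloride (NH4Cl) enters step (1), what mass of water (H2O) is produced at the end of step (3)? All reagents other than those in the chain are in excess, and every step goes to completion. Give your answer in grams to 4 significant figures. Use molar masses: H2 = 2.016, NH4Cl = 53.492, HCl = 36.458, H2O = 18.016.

n(NH4Cl) = 318.0 / 53.492 = 5.9448 mol.
Reaction (1): NH4Cl→HCl ratio 1:1 ⇒ n(HCl) = 5.9448 mol.
Reaction (2): HCl→H2 ratio 2:1 ⇒ n(H2) = 2.9724 mol.
Reaction (3): H2→H2O ratio 2:2 ⇒ n(H2O) = 2.9724 mol.
Mass of H2O = 2.9724 × 18.016 = 53.551 g.

53.55 g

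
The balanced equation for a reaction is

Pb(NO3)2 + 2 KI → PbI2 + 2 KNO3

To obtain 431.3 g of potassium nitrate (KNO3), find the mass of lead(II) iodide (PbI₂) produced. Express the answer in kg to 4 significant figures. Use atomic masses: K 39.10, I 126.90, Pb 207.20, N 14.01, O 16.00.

0.9832 kg

M(KNO3) = 39.10 + 14.01 + 3(16.00) = 101.11 g/mol.
M(PbI2) = 207.20 + 2(126.90) = 461.00 g/mol.
n(KNO3) = 431.30 g / 101.11 g/mol = 4.2657 mol.
From the equation the KNO3:PbI2 mole ratio is 2:1, so n(PbI2) = 4.2657 × 1/2 = 2.1328 mol.
Mass of PbI2 = 2.1328 mol × 461.00 g/mol = 983.23 g.
Converting to kg: 983.23 g = 0.9832 kg.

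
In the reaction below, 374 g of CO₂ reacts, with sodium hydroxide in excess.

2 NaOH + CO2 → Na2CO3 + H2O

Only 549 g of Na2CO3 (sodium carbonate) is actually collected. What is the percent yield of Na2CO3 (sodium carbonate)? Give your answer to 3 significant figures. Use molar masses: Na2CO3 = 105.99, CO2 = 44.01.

61.0 %

n(CO2) = 374.0 g / 44.01 g/mol = 8.498 mol.
From the equation the CO2:Na2CO3 mole ratio is 1:1, so n(Na2CO3) = 8.498 × 1/1 = 8.498 mol.
Mass of Na2CO3 = 8.498 mol × 105.99 g/mol = 900.7 g.
This is the theoretical yield. Percent yield = 549 g / 900.7 g × 100% = 60.95%.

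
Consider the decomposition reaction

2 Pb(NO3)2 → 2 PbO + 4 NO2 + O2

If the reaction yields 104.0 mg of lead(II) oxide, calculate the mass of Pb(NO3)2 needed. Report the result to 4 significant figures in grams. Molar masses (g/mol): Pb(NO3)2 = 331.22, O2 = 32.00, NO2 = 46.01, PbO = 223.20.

Convert: 104.0 mg = 0.10400 g.
n(PbO) = 0.10400 g / 223.20 g/mol = 0.00046595 mol.
From the equation the PbO:Pb(NO3)2 mole ratio is 2:2, so n(Pb(NO3)2) = 0.00046595 × 2/2 = 0.00046595 mol.
Mass of Pb(NO3)2 = 0.00046595 mol × 331.22 g/mol = 0.15433 g.

0.1543 g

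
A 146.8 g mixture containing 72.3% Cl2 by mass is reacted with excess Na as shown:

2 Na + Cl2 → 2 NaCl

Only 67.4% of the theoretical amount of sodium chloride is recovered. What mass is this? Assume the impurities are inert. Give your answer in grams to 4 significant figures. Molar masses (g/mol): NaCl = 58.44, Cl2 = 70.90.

Pure Cl2 available = 146.8 g × 0.723 = 106.14 g.
n(Cl2) = 106.14 g / 70.90 g/mol = 1.4970 mol.
From the equation the Cl2:NaCl mole ratio is 1:2, so n(NaCl) = 1.4970 × 2/1 = 2.9940 mol.
Mass of NaCl = 2.9940 mol × 58.44 g/mol = 174.97 g.
Actual mass collected = 174.97 g × 0.674 = 117.93 g.

117.9 g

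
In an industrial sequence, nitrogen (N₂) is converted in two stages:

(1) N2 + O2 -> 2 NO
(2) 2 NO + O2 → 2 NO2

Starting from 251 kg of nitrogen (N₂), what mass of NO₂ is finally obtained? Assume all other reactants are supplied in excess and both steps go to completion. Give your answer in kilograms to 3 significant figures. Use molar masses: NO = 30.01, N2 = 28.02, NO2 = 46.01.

824 kg

251 kg = 251000 g.
n(N2) = 251000 / 28.02 = 8958 mol.
Step 1 gives a 1:2 ratio of N2 to NO, so n(NO) = 17920 mol.
In step 2 the NO:NO2 ratio is 2:2, so n(NO2) = 17920 mol.
Mass of NO2 = 17920 × 46.01 = 824300 g = 824 kg.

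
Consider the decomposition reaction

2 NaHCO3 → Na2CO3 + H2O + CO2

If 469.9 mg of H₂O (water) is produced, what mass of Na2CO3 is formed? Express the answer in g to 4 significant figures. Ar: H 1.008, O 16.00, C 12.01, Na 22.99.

M(H2O) = 2(1.008) + 16.00 = 18.016 g/mol.
M(Na2CO3) = 2(22.99) + 12.01 + 3(16.00) = 105.99 g/mol.
Convert: 469.9 mg = 0.46990 g.
n(H2O) = 0.46990 g / 18.016 g/mol = 0.026082 mol.
From the equation the H2O:Na2CO3 mole ratio is 1:1, so n(Na2CO3) = 0.026082 × 1/1 = 0.026082 mol.
Mass of Na2CO3 = 0.026082 mol × 105.99 g/mol = 2.7645 g.

2.764 g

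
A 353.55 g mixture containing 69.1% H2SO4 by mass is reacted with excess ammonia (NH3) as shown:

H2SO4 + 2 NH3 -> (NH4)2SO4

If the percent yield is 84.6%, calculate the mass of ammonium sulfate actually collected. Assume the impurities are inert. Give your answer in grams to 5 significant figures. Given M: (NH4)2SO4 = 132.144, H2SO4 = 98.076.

278.47 g

Pure H2SO4 available = 353.55 g × 0.691 = 244.303 g.
n(H2SO4) = 244.303 g / 98.076 g/mol = 2.49096 mol.
From the equation the H2SO4:(NH4)2SO4 mole ratio is 1:1, so n((NH4)2SO4) = 2.49096 × 1/1 = 2.49096 mol.
Mass of (NH4)2SO4 = 2.49096 mol × 132.144 g/mol = 329.165 g.
Actual mass collected = 329.165 g × 0.846 = 278.474 g.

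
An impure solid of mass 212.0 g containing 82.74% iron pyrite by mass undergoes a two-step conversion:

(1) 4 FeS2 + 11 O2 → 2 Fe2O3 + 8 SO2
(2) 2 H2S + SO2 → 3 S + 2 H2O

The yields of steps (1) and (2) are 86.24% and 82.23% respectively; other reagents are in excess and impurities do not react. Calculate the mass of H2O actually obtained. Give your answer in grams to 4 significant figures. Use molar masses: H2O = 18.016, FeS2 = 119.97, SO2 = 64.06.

74.72 g

Pure FeS2 = 212.0 × 0.8274 = 175.41 g.
n(FeS2) = 175.41 / 119.97 = 1.4621 mol.
Step 1 (FeS2:SO2 = 4:8): theoretical n(SO2) = 2.9242 mol; at 86.24% yield, n(SO2) = 2.5218 mol.
Step 2 (SO2:H2O = 1:2): theoretical n(H2O) = 5.0437 mol, so theoretical mass = 5.0437 × 18.016 = 90.867 g.
At 82.23% yield, actual mass of H2O = 90.867 × 0.8223 = 74.720 g.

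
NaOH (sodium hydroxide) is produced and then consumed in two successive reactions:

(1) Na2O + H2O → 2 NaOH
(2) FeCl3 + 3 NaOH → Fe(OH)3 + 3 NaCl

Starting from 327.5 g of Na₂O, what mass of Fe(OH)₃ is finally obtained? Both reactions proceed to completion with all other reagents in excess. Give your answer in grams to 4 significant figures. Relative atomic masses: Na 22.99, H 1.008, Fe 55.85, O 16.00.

376.5 g

M(Na2O) = 2(22.99) + 16.00 = 61.98 g/mol.
M(Fe(OH)3) = 55.85 + 3(16.00) + 3(1.008) = 106.874 g/mol.
n(Na2O) = 327.50 / 61.98 = 5.2840 mol.
Step 1 gives a 1:2 ratio of Na2O to NaOH, so n(NaOH) = 10.568 mol.
In step 2 the NaOH:Fe(OH)3 ratio is 3:1, so n(Fe(OH)3) = 3.5226 mol.
Mass of Fe(OH)3 = 3.5226 × 106.874 = 376.48 g.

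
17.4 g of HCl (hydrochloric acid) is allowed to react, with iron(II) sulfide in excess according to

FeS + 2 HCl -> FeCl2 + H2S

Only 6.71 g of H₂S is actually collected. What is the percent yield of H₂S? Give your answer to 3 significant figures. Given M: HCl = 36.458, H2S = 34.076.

n(HCl) = 17.40 g / 36.458 g/mol = 0.4773 mol.
From the equation the HCl:H2S mole ratio is 2:1, so n(H2S) = 0.4773 × 1/2 = 0.2386 mol.
Mass of H2S = 0.2386 mol × 34.076 g/mol = 8.132 g.
This is the theoretical yield. Percent yield = 6.71 g / 8.132 g × 100% = 82.52%.

82.5 %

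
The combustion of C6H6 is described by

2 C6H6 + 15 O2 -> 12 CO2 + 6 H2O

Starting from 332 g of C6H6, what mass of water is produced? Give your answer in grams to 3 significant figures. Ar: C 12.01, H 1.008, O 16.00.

230 g

M(C6H6) = 6(12.01) + 6(1.008) = 78.108 g/mol.
M(H2O) = 2(1.008) + 16.00 = 18.016 g/mol.
n(C6H6) = 332.0 g / 78.108 g/mol = 4.251 mol.
From the equation the C6H6:H2O mole ratio is 2:6, so n(H2O) = 4.251 × 6/2 = 12.75 mol.
Mass of H2O = 12.75 mol × 18.016 g/mol = 229.7 g.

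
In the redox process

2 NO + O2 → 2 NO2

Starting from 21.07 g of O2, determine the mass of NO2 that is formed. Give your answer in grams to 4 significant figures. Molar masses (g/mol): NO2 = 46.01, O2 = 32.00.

60.59 g

n(O2) = 21.070 g / 32.00 g/mol = 0.65844 mol.
From the equation the O2:NO2 mole ratio is 1:2, so n(NO2) = 0.65844 × 2/1 = 1.3169 mol.
Mass of NO2 = 1.3169 mol × 46.01 g/mol = 60.589 g.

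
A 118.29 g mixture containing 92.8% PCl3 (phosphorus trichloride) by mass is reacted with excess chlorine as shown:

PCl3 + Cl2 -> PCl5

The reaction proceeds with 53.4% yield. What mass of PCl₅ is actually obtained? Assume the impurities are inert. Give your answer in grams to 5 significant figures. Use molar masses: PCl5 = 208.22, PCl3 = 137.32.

Pure PCl3 available = 118.29 g × 0.928 = 109.773 g.
n(PCl3) = 109.773 g / 137.32 g/mol = 0.799396 mol.
From the equation the PCl3:PCl5 mole ratio is 1:1, so n(PCl5) = 0.799396 × 1/1 = 0.799396 mol.
Mass of PCl5 = 0.799396 mol × 208.22 g/mol = 166.450 g.
Actual mass collected = 166.450 g × 0.534 = 88.8845 g.

88.884 g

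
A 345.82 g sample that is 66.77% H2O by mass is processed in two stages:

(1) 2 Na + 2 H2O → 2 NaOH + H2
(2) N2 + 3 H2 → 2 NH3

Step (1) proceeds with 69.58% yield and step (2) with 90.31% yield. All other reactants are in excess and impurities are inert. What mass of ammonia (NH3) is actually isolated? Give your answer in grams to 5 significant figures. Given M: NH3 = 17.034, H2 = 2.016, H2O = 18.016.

45.729 g

Pure H2O = 345.82 × 0.6677 = 230.904 g.
n(H2O) = 230.904 / 18.016 = 12.8166 mol.
Step 1 (H2O:H2 = 2:1): theoretical n(H2) = 6.40830 mol; at 69.58% yield, n(H2) = 4.45890 mol.
Step 2 (H2:NH3 = 3:2): theoretical n(NH3) = 2.97260 mol, so theoretical mass = 2.97260 × 17.034 = 50.6352 g.
At 90.31% yield, actual mass of NH3 = 50.6352 × 0.9031 = 45.7287 g.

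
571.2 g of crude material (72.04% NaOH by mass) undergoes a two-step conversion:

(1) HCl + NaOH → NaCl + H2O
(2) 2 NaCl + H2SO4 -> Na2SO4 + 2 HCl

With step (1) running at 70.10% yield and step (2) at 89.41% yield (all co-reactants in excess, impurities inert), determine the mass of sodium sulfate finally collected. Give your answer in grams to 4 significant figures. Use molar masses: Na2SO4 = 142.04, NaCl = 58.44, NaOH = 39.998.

Pure NaOH = 571.2 × 0.7204 = 411.49 g.
n(NaOH) = 411.49 / 39.998 = 10.288 mol.
Step 1 (NaOH:NaCl = 1:1): theoretical n(NaCl) = 10.288 mol; at 70.10% yield, n(NaCl) = 7.2118 mol.
Step 2 (NaCl:Na2SO4 = 2:1): theoretical n(Na2SO4) = 3.6059 mol, so theoretical mass = 3.6059 × 142.04 = 512.18 g.
At 89.41% yield, actual mass of Na2SO4 = 512.18 × 0.8941 = 457.94 g.

457.9 g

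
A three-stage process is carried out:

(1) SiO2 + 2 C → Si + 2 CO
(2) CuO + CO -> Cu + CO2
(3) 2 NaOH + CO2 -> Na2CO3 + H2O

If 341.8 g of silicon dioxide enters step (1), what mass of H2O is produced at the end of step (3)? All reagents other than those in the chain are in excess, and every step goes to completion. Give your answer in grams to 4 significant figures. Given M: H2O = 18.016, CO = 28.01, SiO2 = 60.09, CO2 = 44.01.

205.0 g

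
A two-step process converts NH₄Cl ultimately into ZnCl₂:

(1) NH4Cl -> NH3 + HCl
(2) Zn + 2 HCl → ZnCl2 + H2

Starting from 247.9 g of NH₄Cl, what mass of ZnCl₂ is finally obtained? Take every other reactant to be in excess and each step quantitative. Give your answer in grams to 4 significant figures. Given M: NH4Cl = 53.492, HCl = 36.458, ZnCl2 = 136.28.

n(NH4Cl) = 247.90 / 53.492 = 4.6343 mol.
Step 1 gives a 1:1 ratio of NH4Cl to HCl, so n(HCl) = 4.6343 mol.
In step 2 the HCl:ZnCl2 ratio is 2:1, so n(ZnCl2) = 2.3172 mol.
Mass of ZnCl2 = 2.3172 × 136.28 = 315.78 g.

315.8 g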